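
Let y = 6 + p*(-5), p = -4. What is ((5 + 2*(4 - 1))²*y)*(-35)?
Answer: -110110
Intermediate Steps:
y = 26 (y = 6 - 4*(-5) = 6 + 20 = 26)
((5 + 2*(4 - 1))²*y)*(-35) = ((5 + 2*(4 - 1))²*26)*(-35) = ((5 + 2*3)²*26)*(-35) = ((5 + 6)²*26)*(-35) = (11²*26)*(-35) = (121*26)*(-35) = 3146*(-35) = -110110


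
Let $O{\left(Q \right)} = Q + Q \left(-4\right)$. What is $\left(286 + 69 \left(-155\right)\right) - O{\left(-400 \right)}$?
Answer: $-11609$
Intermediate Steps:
$O{\left(Q \right)} = - 3 Q$ ($O{\left(Q \right)} = Q - 4 Q = - 3 Q$)
$\left(286 + 69 \left(-155\right)\right) - O{\left(-400 \right)} = \left(286 + 69 \left(-155\right)\right) - \left(-3\right) \left(-400\right) = \left(286 - 10695\right) - 1200 = -10409 - 1200 = -11609$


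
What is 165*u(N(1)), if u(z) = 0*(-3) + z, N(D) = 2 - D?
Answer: 165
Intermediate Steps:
u(z) = z (u(z) = 0 + z = z)
165*u(N(1)) = 165*(2 - 1*1) = 165*(2 - 1) = 165*1 = 165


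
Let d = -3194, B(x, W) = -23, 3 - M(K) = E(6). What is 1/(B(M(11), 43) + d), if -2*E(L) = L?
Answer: -1/3217 ≈ -0.00031085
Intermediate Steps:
E(L) = -L/2
M(K) = 6 (M(K) = 3 - (-1)*6/2 = 3 - 1*(-3) = 3 + 3 = 6)
1/(B(M(11), 43) + d) = 1/(-23 - 3194) = 1/(-3217) = -1/3217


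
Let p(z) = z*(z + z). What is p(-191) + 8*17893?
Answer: 216106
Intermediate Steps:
p(z) = 2*z**2 (p(z) = z*(2*z) = 2*z**2)
p(-191) + 8*17893 = 2*(-191)**2 + 8*17893 = 2*36481 + 143144 = 72962 + 143144 = 216106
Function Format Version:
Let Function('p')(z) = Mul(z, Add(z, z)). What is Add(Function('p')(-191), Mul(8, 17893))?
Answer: 216106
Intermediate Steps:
Function('p')(z) = Mul(2, Pow(z, 2)) (Function('p')(z) = Mul(z, Mul(2, z)) = Mul(2, Pow(z, 2)))
Add(Function('p')(-191), Mul(8, 17893)) = Add(Mul(2, Pow(-191, 2)), Mul(8, 17893)) = Add(Mul(2, 36481), 143144) = Add(72962, 143144) = 216106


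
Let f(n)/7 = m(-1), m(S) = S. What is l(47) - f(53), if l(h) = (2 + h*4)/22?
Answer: 172/11 ≈ 15.636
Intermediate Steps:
f(n) = -7 (f(n) = 7*(-1) = -7)
l(h) = 1/11 + 2*h/11 (l(h) = (2 + 4*h)*(1/22) = 1/11 + 2*h/11)
l(47) - f(53) = (1/11 + (2/11)*47) - 1*(-7) = (1/11 + 94/11) + 7 = 95/11 + 7 = 172/11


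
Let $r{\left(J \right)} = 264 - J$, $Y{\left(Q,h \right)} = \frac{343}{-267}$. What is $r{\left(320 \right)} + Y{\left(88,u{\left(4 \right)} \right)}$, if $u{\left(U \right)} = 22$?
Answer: $- \frac{15295}{267} \approx -57.285$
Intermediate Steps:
$Y{\left(Q,h \right)} = - \frac{343}{267}$ ($Y{\left(Q,h \right)} = 343 \left(- \frac{1}{267}\right) = - \frac{343}{267}$)
$r{\left(320 \right)} + Y{\left(88,u{\left(4 \right)} \right)} = \left(264 - 320\right) - \frac{343}{267} = -56 - \frac{343}{267} = - \frac{15295}{267}$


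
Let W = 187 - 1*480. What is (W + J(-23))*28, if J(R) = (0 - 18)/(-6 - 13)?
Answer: -155372/19 ≈ -8177.5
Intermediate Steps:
J(R) = 18/19 (J(R) = -18/(-19) = -18*(-1/19) = 18/19)
W = -293 (W = 187 - 480 = -293)
(W + J(-23))*28 = (-293 + 18/19)*28 = -5549/19*28 = -155372/19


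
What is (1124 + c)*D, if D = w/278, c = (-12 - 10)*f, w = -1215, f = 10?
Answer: -549180/139 ≈ -3950.9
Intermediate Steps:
c = -220 (c = (-12 - 10)*10 = -22*10 = -220)
D = -1215/278 ≈ -4.3705
(1124 + c)*D = (1124 - 220)*(-1215/278) = 904*(-1215/278) = -549180/139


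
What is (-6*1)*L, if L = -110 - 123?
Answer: 1398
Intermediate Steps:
L = -233
(-6*1)*L = -6*1*(-233) = -6*(-233) = 1398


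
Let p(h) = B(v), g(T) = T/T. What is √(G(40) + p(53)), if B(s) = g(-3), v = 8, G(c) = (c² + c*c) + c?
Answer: √3241 ≈ 56.930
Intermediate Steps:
G(c) = c + 2*c² (G(c) = (c² + c²) + c = 2*c² + c = c + 2*c²)
g(T) = 1
B(s) = 1
p(h) = 1
√(G(40) + p(53)) = √(40*(1 + 2*40) + 1) = √(40*(1 + 80) + 1) = √(40*81 + 1) = √(3240 + 1) = √3241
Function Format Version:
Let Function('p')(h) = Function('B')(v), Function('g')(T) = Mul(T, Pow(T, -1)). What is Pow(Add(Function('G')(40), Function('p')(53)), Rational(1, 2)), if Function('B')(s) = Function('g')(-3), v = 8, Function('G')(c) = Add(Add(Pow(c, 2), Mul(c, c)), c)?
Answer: Pow(3241, Rational(1, 2)) ≈ 56.930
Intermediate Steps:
Function('G')(c) = Add(c, Mul(2, Pow(c, 2))) (Function('G')(c) = Add(Add(Pow(c, 2), Pow(c, 2)), c) = Add(Mul(2, Pow(c, 2)), c) = Add(c, Mul(2, Pow(c, 2))))
Function('g')(T) = 1
Function('B')(s) = 1
Function('p')(h) = 1
Pow(Add(Function('G')(40), Function('p')(53)), Rational(1, 2)) = Pow(Add(Mul(40, Add(1, Mul(2, 40))), 1), Rational(1, 2)) = Pow(Add(Mul(40, Add(1, 80)), 1), Rational(1, 2)) = Pow(Add(Mul(40, 81), 1), Rational(1, 2)) = Pow(Add(3240, 1), Rational(1, 2)) = Pow(3241, Rational(1, 2))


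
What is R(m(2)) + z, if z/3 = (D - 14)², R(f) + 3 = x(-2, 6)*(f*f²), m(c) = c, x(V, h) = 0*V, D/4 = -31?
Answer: 57129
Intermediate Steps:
D = -124 (D = 4*(-31) = -124)
x(V, h) = 0
R(f) = -3 (R(f) = -3 + 0*(f*f²) = -3 + 0*f³ = -3 + 0 = -3)
z = 57132 (z = 3*(-124 - 14)² = 3*(-138)² = 3*19044 = 57132)
R(m(2)) + z = -3 + 57132 = 57129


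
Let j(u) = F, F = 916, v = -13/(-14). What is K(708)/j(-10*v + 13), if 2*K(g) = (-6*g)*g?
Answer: -375948/229 ≈ -1641.7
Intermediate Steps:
K(g) = -3*g**2 (K(g) = ((-6*g)*g)/2 = (-6*g**2)/2 = -3*g**2)
v = 13/14 (v = -13*(-1/14) = 13/14 ≈ 0.92857)
j(u) = 916
K(708)/j(-10*v + 13) = -3*708**2/916 = -3*501264*(1/916) = -1503792*1/916 = -375948/229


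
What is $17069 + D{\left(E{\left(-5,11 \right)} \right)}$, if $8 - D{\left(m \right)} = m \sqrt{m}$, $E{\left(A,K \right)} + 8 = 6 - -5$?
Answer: $17077 - 3 \sqrt{3} \approx 17072.0$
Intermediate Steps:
$E{\left(A,K \right)} = 3$ ($E{\left(A,K \right)} = -8 + \left(6 - -5\right) = -8 + \left(6 + 5\right) = -8 + 11 = 3$)
$D{\left(m \right)} = 8 - m^{\frac{3}{2}}$ ($D{\left(m \right)} = 8 - m \sqrt{m} = 8 - m^{\frac{3}{2}}$)
$17069 + D{\left(E{\left(-5,11 \right)} \right)} = 17069 + \left(8 - 3^{\frac{3}{2}}\right) = 17069 + \left(8 - 3 \sqrt{3}\right) = 17077 - 3 \sqrt{3}$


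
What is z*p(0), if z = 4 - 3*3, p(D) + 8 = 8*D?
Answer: 40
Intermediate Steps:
p(D) = -8 + 8*D
z = -5 (z = 4 - 9 = -5)
z*p(0) = -5*(-8 + 8*0) = -5*(-8 + 0) = -5*(-8) = 40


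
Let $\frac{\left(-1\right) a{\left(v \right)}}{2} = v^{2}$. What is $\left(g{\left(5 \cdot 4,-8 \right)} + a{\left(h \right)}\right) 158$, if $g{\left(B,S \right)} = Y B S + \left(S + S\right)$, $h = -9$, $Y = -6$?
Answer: $123556$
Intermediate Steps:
$g{\left(B,S \right)} = 2 S - 6 B S$ ($g{\left(B,S \right)} = - 6 B S + \left(S + S\right) = - 6 B S + 2 S = 2 S - 6 B S$)
$a{\left(v \right)} = - 2 v^{2}$
$\left(g{\left(5 \cdot 4,-8 \right)} + a{\left(h \right)}\right) 158 = \left(2 \left(-8\right) \left(1 - 3 \cdot 5 \cdot 4\right) - 2 \left(-9\right)^{2}\right) 158 = \left(2 \left(-8\right) \left(1 - 60\right) - 162\right) 158 = \left(2 \left(-8\right) \left(-59\right) - 162\right) 158 = \left(944 - 162\right) 158 = 782 \cdot 158 = 123556$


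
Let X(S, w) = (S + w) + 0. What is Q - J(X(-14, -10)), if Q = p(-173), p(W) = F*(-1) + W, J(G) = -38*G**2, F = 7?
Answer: 21708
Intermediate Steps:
X(S, w) = S + w
p(W) = -7 + W (p(W) = 7*(-1) + W = -7 + W)
Q = -180 (Q = -7 - 173 = -180)
Q - J(X(-14, -10)) = -180 - (-38)*(-14 - 10)**2 = -180 - (-38)*(-24)**2 = -180 - (-38)*576 = -180 - 1*(-21888) = -180 + 21888 = 21708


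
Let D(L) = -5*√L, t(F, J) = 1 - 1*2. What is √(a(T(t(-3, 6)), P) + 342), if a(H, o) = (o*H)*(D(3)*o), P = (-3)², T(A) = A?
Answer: 3*√(38 + 45*√3) ≈ 32.303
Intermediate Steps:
t(F, J) = -1 (t(F, J) = 1 - 2 = -1)
P = 9
a(H, o) = -5*H*√3*o² (a(H, o) = (o*H)*((-5*√3)*o) = (H*o)*(-5*o*√3) = -5*H*√3*o²)
√(a(T(t(-3, 6)), P) + 342) = √(-5*(-1)*√3*9² + 342) = √(-5*(-1)*√3*81 + 342) = √(405*√3 + 342) = √(342 + 405*√3)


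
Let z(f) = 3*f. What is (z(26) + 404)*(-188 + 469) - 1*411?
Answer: 135031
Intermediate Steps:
(z(26) + 404)*(-188 + 469) - 1*411 = (3*26 + 404)*(-188 + 469) - 1*411 = (78 + 404)*281 - 411 = 482*281 - 411 = 135442 - 411 = 135031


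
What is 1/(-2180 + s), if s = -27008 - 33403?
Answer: -1/62591 ≈ -1.5977e-5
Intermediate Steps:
s = -60411
1/(-2180 + s) = 1/(-2180 - 60411) = 1/(-62591) = -1/62591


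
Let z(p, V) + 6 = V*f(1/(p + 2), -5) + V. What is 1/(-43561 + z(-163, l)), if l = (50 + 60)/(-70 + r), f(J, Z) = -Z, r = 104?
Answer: -17/740309 ≈ -2.2963e-5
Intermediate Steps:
l = 55/17 (l = (50 + 60)/(-70 + 104) = 110/34 = 110*(1/34) = 55/17 ≈ 3.2353)
z(p, V) = -6 + 6*V (z(p, V) = -6 + (V*(-1*(-5)) + V) = -6 + (V*5 + V) = -6 + (5*V + V) = -6 + 6*V)
1/(-43561 + z(-163, l)) = 1/(-43561 + (-6 + 6*(55/17))) = 1/(-43561 + (-6 + 330/17)) = 1/(-43561 + 228/17) = 1/(-740309/17) = -17/740309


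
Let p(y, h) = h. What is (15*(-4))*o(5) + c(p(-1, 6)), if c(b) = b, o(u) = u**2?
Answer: -1494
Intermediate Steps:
(15*(-4))*o(5) + c(p(-1, 6)) = (15*(-4))*5**2 + 6 = -60*25 + 6 = -1500 + 6 = -1494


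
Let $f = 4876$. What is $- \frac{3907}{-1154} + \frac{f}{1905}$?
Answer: $\frac{13069739}{2198370} \approx 5.9452$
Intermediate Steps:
$- \frac{3907}{-1154} + \frac{f}{1905} = - \frac{3907}{-1154} + \frac{4876}{1905} = \left(-3907\right) \left(- \frac{1}{1154}\right) + 4876 \cdot \frac{1}{1905} = \frac{3907}{1154} + \frac{4876}{1905} = \frac{13069739}{2198370}$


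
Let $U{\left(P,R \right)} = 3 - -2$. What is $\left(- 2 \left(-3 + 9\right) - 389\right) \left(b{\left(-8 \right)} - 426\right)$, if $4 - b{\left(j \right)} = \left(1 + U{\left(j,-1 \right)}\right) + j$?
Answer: $168420$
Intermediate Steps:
$U{\left(P,R \right)} = 5$ ($U{\left(P,R \right)} = 3 + 2 = 5$)
$b{\left(j \right)} = -2 - j$ ($b{\left(j \right)} = 4 - \left(\left(1 + 5\right) + j\right) = 4 - \left(6 + j\right) = -2 - j$)
$\left(- 2 \left(-3 + 9\right) - 389\right) \left(b{\left(-8 \right)} - 426\right) = \left(- 2 \left(-3 + 9\right) - 389\right) \left(\left(-2 - -8\right) - 426\right) = \left(\left(-2\right) 6 - 389\right) \left(\left(-2 + 8\right) - 426\right) = \left(-12 - 389\right) \left(6 - 426\right) = \left(-401\right) \left(-420\right) = 168420$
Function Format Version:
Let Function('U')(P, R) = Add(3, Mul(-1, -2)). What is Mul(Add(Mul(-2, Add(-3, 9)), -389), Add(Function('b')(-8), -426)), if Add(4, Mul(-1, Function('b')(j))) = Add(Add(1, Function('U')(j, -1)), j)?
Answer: 168420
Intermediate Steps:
Function('U')(P, R) = 5 (Function('U')(P, R) = Add(3, 2) = 5)
Function('b')(j) = Add(-2, Mul(-1, j)) (Function('b')(j) = Add(4, Mul(-1, Add(Add(1, 5), j))) = Add(4, Mul(-1, Add(6, j))) = Add(4, Add(-6, Mul(-1, j))) = Add(-2, Mul(-1, j)))
Mul(Add(Mul(-2, Add(-3, 9)), -389), Add(Function('b')(-8), -426)) = Mul(Add(Mul(-2, Add(-3, 9)), -389), Add(Add(-2, Mul(-1, -8)), -426)) = Mul(Add(Mul(-2, 6), -389), Add(Add(-2, 8), -426)) = Mul(Add(-12, -389), Add(6, -426)) = Mul(-401, -420) = 168420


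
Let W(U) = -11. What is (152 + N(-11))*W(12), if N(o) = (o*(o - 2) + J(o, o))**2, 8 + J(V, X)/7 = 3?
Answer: -129976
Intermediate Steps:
J(V, X) = -35 (J(V, X) = -56 + 7*3 = -56 + 21 = -35)
N(o) = (-35 + o*(-2 + o))**2 (N(o) = (o*(o - 2) - 35)**2 = (o*(-2 + o) - 35)**2 = (-35 + o*(-2 + o))**2)
(152 + N(-11))*W(12) = (152 + (35 - 1*(-11)**2 + 2*(-11))**2)*(-11) = (152 + (35 - 1*121 - 22)**2)*(-11) = (152 + (35 - 121 - 22)**2)*(-11) = (152 + (-108)**2)*(-11) = (152 + 11664)*(-11) = 11816*(-11) = -129976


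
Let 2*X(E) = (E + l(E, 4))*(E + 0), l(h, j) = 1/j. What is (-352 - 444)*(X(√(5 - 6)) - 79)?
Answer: 63282 - 199*I/2 ≈ 63282.0 - 99.5*I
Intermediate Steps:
X(E) = E*(¼ + E)/2 (X(E) = ((E + 1/4)*(E + 0))/2 = ((E + ¼)*E)/2 = ((¼ + E)*E)/2 = (E*(¼ + E))/2 = E*(¼ + E)/2)
(-352 - 444)*(X(√(5 - 6)) - 79) = (-352 - 444)*(√(5 - 6)*(1 + 4*√(5 - 6))/8 - 79) = -796*(√(-1)*(1 + 4*√(-1))/8 - 79) = -796*(I*(1 + 4*I)/8 - 79) = -796*(-79 + I*(1 + 4*I)/8) = 62884 - 199*I*(1 + 4*I)/2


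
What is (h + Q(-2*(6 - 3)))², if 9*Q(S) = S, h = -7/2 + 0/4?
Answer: 625/36 ≈ 17.361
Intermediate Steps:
h = -7/2 (h = -7*½ + 0*(¼) = -7/2 + 0 = -7/2 ≈ -3.5000)
Q(S) = S/9
(h + Q(-2*(6 - 3)))² = (-7/2 + (-2*(6 - 3))/9)² = (-7/2 + (-2*3)/9)² = (-7/2 + (⅑)*(-6))² = (-7/2 - ⅔)² = (-25/6)² = 625/36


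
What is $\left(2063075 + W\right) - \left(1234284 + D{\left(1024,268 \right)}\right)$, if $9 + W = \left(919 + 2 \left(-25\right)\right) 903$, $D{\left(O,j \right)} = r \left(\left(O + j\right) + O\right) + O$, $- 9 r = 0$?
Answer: $1612465$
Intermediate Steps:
$r = 0$ ($r = \left(- \frac{1}{9}\right) 0 = 0$)
$D{\left(O,j \right)} = O$ ($D{\left(O,j \right)} = 0 \left(\left(O + j\right) + O\right) + O = 0 \left(j + 2 O\right) + O = 0 + O = O$)
$W = 784698$ ($W = -9 + \left(919 + 2 \left(-25\right)\right) 903 = -9 + \left(919 - 50\right) 903 = -9 + 869 \cdot 903 = -9 + 784707 = 784698$)
$\left(2063075 + W\right) - \left(1234284 + D{\left(1024,268 \right)}\right) = \left(2063075 + 784698\right) - 1235308 = 2847773 - 1235308 = 1612465$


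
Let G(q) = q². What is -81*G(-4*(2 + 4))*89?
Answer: -4152384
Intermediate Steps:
-81*G(-4*(2 + 4))*89 = -81*16*(2 + 4)²*89 = -81*(-4*6)²*89 = -81*(-24)²*89 = -81*576*89 = -46656*89 = -4152384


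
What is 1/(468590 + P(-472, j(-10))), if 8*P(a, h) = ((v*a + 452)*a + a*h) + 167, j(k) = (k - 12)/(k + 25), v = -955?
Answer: -120/3138337271 ≈ -3.8237e-8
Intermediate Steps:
j(k) = (-12 + k)/(25 + k)
P(a, h) = 167/8 + a*h/8 + a*(452 - 955*a)/8 (P(a, h) = (((-955*a + 452)*a + a*h) + 167)/8 = (((452 - 955*a)*a + a*h) + 167)/8 = ((a*(452 - 955*a) + a*h) + 167)/8 = ((a*h + a*(452 - 955*a)) + 167)/8 = (167 + a*h + a*(452 - 955*a))/8 = 167/8 + a*h/8 + a*(452 - 955*a)/8)
1/(468590 + P(-472, j(-10))) = 1/(468590 + (167/8 - 955/8*(-472)² + (113/2)*(-472) + (⅛)*(-472)*((-12 - 10)/(25 - 10)))) = 1/(468590 + (167/8 - 955/8*222784 - 26668 + (⅛)*(-472)*(-22/15))) = 1/(468590 + (167/8 - 26594840 - 26668 + (⅛)*(-472)*((1/15)*(-22)))) = 1/(468590 + (167/8 - 26594840 - 26668 + (⅛)*(-472)*(-22/15))) = 1/(468590 + (167/8 - 26594840 - 26668 + 1298/15)) = 1/(468590 - 3194568071/120) = 1/(-3138337271/120) = -120/3138337271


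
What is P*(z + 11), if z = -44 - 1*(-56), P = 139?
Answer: 3197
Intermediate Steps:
z = 12 (z = -44 + 56 = 12)
P*(z + 11) = 139*(12 + 11) = 139*23 = 3197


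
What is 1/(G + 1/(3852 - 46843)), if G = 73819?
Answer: 42991/3173552628 ≈ 1.3547e-5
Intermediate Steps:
1/(G + 1/(3852 - 46843)) = 1/(73819 + 1/(3852 - 46843)) = 1/(73819 + 1/(-42991)) = 1/(73819 - 1/42991) = 1/(3173552628/42991) = 42991/3173552628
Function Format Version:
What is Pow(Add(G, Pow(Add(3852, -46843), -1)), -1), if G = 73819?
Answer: Rational(42991, 3173552628) ≈ 1.3547e-5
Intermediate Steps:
Pow(Add(G, Pow(Add(3852, -46843), -1)), -1) = Pow(Add(73819, Pow(Add(3852, -46843), -1)), -1) = Pow(Add(73819, Pow(-42991, -1)), -1) = Pow(Add(73819, Rational(-1, 42991)), -1) = Pow(Rational(3173552628, 42991), -1) = Rational(42991, 3173552628)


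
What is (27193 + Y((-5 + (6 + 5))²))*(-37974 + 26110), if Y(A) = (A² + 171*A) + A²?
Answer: -426404024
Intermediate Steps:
Y(A) = 2*A² + 171*A
(27193 + Y((-5 + (6 + 5))²))*(-37974 + 26110) = (27193 + (-5 + (6 + 5))²*(171 + 2*(-5 + (6 + 5))²))*(-37974 + 26110) = (27193 + (-5 + 11)²*(171 + 2*(-5 + 11)²))*(-11864) = (27193 + 6²*(171 + 2*6²))*(-11864) = (27193 + 36*(171 + 2*36))*(-11864) = (27193 + 36*(171 + 72))*(-11864) = (27193 + 36*243)*(-11864) = (27193 + 8748)*(-11864) = 35941*(-11864) = -426404024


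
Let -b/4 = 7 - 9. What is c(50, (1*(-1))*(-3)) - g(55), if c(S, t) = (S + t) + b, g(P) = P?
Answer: 6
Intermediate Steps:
b = 8 (b = -4*(7 - 9) = -4*(-2) = 8)
c(S, t) = 8 + S + t (c(S, t) = (S + t) + 8 = 8 + S + t)
c(50, (1*(-1))*(-3)) - g(55) = (8 + 50 + (1*(-1))*(-3)) - 1*55 = (8 + 50 - 1*(-3)) - 55 = (8 + 50 + 3) - 55 = 61 - 55 = 6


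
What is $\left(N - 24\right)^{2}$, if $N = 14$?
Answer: $100$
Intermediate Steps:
$\left(N - 24\right)^{2} = \left(14 - 24\right)^{2} = \left(-10\right)^{2} = 100$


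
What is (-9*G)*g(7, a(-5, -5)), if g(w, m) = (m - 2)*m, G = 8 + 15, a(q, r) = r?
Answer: -7245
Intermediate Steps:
G = 23
g(w, m) = m*(-2 + m) (g(w, m) = (-2 + m)*m = m*(-2 + m))
(-9*G)*g(7, a(-5, -5)) = (-9*23)*(-5*(-2 - 5)) = -(-1035)*(-7) = -207*35 = -7245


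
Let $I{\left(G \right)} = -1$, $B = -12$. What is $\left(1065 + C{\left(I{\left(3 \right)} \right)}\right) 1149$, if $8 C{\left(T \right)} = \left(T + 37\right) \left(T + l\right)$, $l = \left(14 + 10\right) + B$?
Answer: $\frac{2561121}{2} \approx 1.2806 \cdot 10^{6}$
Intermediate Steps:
$l = 12$ ($l = \left(14 + 10\right) - 12 = 24 - 12 = 12$)
$C{\left(T \right)} = \frac{\left(12 + T\right) \left(37 + T\right)}{8}$ ($C{\left(T \right)} = \frac{\left(T + 37\right) \left(T + 12\right)}{8} = \frac{\left(37 + T\right) \left(12 + T\right)}{8} = \frac{\left(12 + T\right) \left(37 + T\right)}{8}$)
$\left(1065 + C{\left(I{\left(3 \right)} \right)}\right) 1149 = \left(1065 + \left(\frac{111}{2} + \frac{\left(-1\right)^{2}}{8} + \frac{49}{8} \left(-1\right)\right)\right) 1149 = \left(1065 + \left(\frac{111}{2} + \frac{1}{8} \cdot 1 - \frac{49}{8}\right)\right) 1149 = \left(1065 + \left(\frac{111}{2} + \frac{1}{8} - \frac{49}{8}\right)\right) 1149 = \left(1065 + \frac{99}{2}\right) 1149 = \frac{2229}{2} \cdot 1149 = \frac{2561121}{2}$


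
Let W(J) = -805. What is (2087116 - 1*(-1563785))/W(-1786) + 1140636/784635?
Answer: -190913766277/42108745 ≈ -4533.8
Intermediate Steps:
(2087116 - 1*(-1563785))/W(-1786) + 1140636/784635 = (2087116 - 1*(-1563785))/(-805) + 1140636/784635 = (2087116 + 1563785)*(-1/805) + 1140636*(1/784635) = 3650901*(-1/805) + 380212/261545 = -3650901/805 + 380212/261545 = -190913766277/42108745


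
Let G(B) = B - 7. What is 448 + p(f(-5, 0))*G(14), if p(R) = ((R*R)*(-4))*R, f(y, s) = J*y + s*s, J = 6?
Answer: 756448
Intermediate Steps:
G(B) = -7 + B
f(y, s) = s**2 + 6*y (f(y, s) = 6*y + s*s = 6*y + s**2 = s**2 + 6*y)
p(R) = -4*R**3 (p(R) = (R**2*(-4))*R = (-4*R**2)*R = -4*R**3)
448 + p(f(-5, 0))*G(14) = 448 + (-4*(0**2 + 6*(-5))**3)*(-7 + 14) = 448 - 4*(0 - 30)**3*7 = 448 - 4*(-30)**3*7 = 448 - 4*(-27000)*7 = 448 + 108000*7 = 448 + 756000 = 756448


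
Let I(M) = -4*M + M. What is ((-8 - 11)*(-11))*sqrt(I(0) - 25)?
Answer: 1045*I ≈ 1045.0*I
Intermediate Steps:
I(M) = -3*M
((-8 - 11)*(-11))*sqrt(I(0) - 25) = ((-8 - 11)*(-11))*sqrt(-3*0 - 25) = (-19*(-11))*sqrt(0 - 25) = 209*sqrt(-25) = 209*(5*I) = 1045*I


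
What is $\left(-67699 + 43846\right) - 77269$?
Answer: $-101122$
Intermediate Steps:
$\left(-67699 + 43846\right) - 77269 = -23853 - 77269 = -101122$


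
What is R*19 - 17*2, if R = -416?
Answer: -7938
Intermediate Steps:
R*19 - 17*2 = -416*19 - 17*2 = -7904 - 34 = -7938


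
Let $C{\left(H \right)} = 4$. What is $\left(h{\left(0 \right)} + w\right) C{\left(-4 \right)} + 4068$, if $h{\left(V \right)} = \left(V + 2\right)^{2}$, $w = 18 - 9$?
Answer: $4120$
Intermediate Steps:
$w = 9$
$h{\left(V \right)} = \left(2 + V\right)^{2}$
$\left(h{\left(0 \right)} + w\right) C{\left(-4 \right)} + 4068 = \left(\left(2 + 0\right)^{2} + 9\right) 4 + 4068 = \left(2^{2} + 9\right) 4 + 4068 = \left(4 + 9\right) 4 + 4068 = 13 \cdot 4 + 4068 = 52 + 4068 = 4120$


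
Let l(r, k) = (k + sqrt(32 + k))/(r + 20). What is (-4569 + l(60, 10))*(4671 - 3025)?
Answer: -30081473/4 + 823*sqrt(42)/40 ≈ -7.5202e+6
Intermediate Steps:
l(r, k) = (k + sqrt(32 + k))/(20 + r)
(-4569 + l(60, 10))*(4671 - 3025) = (-4569 + (10 + sqrt(32 + 10))/(20 + 60))*(4671 - 3025) = (-4569 + (10 + sqrt(42))/80)*1646 = (-4569 + (1/8 + sqrt(42)/80))*1646 = (-36551/8 + sqrt(42)/80)*1646 = -30081473/4 + 823*sqrt(42)/40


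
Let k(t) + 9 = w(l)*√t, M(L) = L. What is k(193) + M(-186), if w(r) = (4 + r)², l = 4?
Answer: -195 + 64*√193 ≈ 694.12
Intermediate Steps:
k(t) = -9 + 64*√t (k(t) = -9 + (4 + 4)²*√t = -9 + 8²*√t = -9 + 64*√t)
k(193) + M(-186) = (-9 + 64*√193) - 186 = -195 + 64*√193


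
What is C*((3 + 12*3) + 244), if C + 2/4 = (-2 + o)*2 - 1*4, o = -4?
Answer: -9339/2 ≈ -4669.5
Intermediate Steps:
C = -33/2 (C = -½ + ((-2 - 4)*2 - 1*4) = -½ + (-6*2 - 4) = -½ + (-12 - 4) = -½ - 16 = -33/2 ≈ -16.500)
C*((3 + 12*3) + 244) = -33*((3 + 12*3) + 244)/2 = -33*((3 + 36) + 244)/2 = -33*(39 + 244)/2 = -33/2*283 = -9339/2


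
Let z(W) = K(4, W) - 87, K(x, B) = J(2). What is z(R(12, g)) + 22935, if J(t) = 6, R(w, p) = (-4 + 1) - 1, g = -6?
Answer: 22854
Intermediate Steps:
R(w, p) = -4 (R(w, p) = -3 - 1 = -4)
K(x, B) = 6
z(W) = -81 (z(W) = 6 - 87 = -81)
z(R(12, g)) + 22935 = -81 + 22935 = 22854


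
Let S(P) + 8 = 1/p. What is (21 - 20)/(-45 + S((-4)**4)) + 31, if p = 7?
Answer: 11463/370 ≈ 30.981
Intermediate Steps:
S(P) = -55/7 (S(P) = -8 + 1/7 = -55/7)
(21 - 20)/(-45 + S((-4)**4)) + 31 = (21 - 20)/(-45 - 55/7) + 31 = 1/(-370/7) + 31 = 1*(-7/370) + 31 = -7/370 + 31 = 11463/370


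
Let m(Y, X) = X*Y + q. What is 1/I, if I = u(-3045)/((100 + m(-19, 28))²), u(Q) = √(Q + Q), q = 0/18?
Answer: -31104*I*√6090/1015 ≈ -2391.4*I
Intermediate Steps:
q = 0 (q = 0*(1/18) = 0)
m(Y, X) = X*Y (m(Y, X) = X*Y + 0 = X*Y)
u(Q) = √2*√Q (u(Q) = √(2*Q) = √2*√Q)
I = I*√6090/186624 (I = (√2*√(-3045))/((100 + 28*(-19))²) = (√2*(I*√3045))/((100 - 532)²) = (I*√6090)/((-432)²) = (I*√6090)/186624 = (I*√6090)*(1/186624) = I*√6090/186624 ≈ 0.00041816*I)
1/I = 1/(I*√6090/186624) = -31104*I*√6090/1015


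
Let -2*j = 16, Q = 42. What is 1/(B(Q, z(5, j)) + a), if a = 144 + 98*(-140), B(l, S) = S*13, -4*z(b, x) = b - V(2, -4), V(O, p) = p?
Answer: -4/54421 ≈ -7.3501e-5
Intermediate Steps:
j = -8 (j = -½*16 = -8)
z(b, x) = -1 - b/4 (z(b, x) = -(b - 1*(-4))/4 = -(b + 4)/4 = -(4 + b)/4 = -1 - b/4)
B(l, S) = 13*S
a = -13576 (a = 144 - 13720 = -13576)
1/(B(Q, z(5, j)) + a) = 1/(13*(-1 - ¼*5) - 13576) = 1/(13*(-1 - 5/4) - 13576) = 1/(13*(-9/4) - 13576) = 1/(-117/4 - 13576) = 1/(-54421/4) = -4/54421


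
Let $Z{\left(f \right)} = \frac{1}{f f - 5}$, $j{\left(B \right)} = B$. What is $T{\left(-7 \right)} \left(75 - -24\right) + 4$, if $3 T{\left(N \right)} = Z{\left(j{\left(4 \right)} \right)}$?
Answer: $7$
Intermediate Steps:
$Z{\left(f \right)} = \frac{1}{-5 + f^{2}}$ ($Z{\left(f \right)} = \frac{1}{f^{2} - 5} = \frac{1}{-5 + f^{2}}$)
$T{\left(N \right)} = \frac{1}{33}$ ($T{\left(N \right)} = \frac{1}{3 \left(-5 + 4^{2}\right)} = \frac{1}{3 \left(-5 + 16\right)} = \frac{1}{3 \cdot 11} = \frac{1}{3} \cdot \frac{1}{11} = \frac{1}{33}$)
$T{\left(-7 \right)} \left(75 - -24\right) + 4 = \frac{75 - -24}{33} + 4 = \frac{75 + 24}{33} + 4 = \frac{1}{33} \cdot 99 + 4 = 3 + 4 = 7$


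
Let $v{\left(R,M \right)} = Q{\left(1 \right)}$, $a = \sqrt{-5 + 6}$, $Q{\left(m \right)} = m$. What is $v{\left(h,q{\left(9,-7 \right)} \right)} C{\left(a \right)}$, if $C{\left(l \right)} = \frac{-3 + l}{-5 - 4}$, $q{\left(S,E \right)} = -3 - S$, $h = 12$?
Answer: $\frac{2}{9} \approx 0.22222$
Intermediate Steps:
$a = 1$ ($a = \sqrt{1} = 1$)
$v{\left(R,M \right)} = 1$
$C{\left(l \right)} = \frac{1}{3} - \frac{l}{9}$ ($C{\left(l \right)} = \frac{-3 + l}{-9} = \left(-3 + l\right) \left(- \frac{1}{9}\right) = \frac{1}{3} - \frac{l}{9}$)
$v{\left(h,q{\left(9,-7 \right)} \right)} C{\left(a \right)} = 1 \left(\frac{1}{3} - \frac{1}{9}\right) = 1 \cdot \frac{2}{9} = \frac{2}{9}$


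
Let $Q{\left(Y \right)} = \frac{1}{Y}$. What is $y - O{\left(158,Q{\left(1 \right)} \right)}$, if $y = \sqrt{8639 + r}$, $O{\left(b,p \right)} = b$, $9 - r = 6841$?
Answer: $-158 + \sqrt{1807} \approx -115.49$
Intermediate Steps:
$r = -6832$ ($r = 9 - 6841 = -6832$)
$y = \sqrt{1807}$ ($y = \sqrt{8639 - 6832} = \sqrt{1807} \approx 42.509$)
$y - O{\left(158,Q{\left(1 \right)} \right)} = \sqrt{1807} - 158 = -158 + \sqrt{1807}$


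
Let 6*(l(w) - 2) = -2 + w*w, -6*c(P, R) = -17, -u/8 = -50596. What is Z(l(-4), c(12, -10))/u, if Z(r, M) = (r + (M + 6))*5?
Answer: 395/2428608 ≈ 0.00016264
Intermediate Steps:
u = 404768 (u = -8*(-50596) = 404768)
c(P, R) = 17/6 (c(P, R) = -⅙*(-17) = 17/6)
l(w) = 5/3 + w²/6 (l(w) = 2 + (-2 + w*w)/6 = 2 + (-2 + w²)/6 = 2 + (-⅓ + w²/6) = 5/3 + w²/6)
Z(r, M) = 30 + 5*M + 5*r (Z(r, M) = (r + (6 + M))*5 = (6 + M + r)*5 = 30 + 5*M + 5*r)
Z(l(-4), c(12, -10))/u = (30 + 5*(17/6) + 5*(5/3 + (⅙)*(-4)²))/404768 = (30 + 85/6 + 5*(5/3 + (⅙)*16))*(1/404768) = (30 + 85/6 + 5*(5/3 + 8/3))*(1/404768) = (30 + 85/6 + 5*(13/3))*(1/404768) = (30 + 85/6 + 65/3)*(1/404768) = (395/6)*(1/404768) = 395/2428608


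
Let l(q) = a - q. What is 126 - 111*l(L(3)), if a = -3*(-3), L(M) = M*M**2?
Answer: 2124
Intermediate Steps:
L(M) = M**3
a = 9
l(q) = 9 - q
126 - 111*l(L(3)) = 126 - 111*(9 - 1*3**3) = 126 - 111*(9 - 1*27) = 126 - 111*(9 - 27) = 126 - 111*(-18) = 126 + 1998 = 2124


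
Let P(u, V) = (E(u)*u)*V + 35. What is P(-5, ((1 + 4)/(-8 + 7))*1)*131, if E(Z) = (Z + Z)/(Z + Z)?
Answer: 7860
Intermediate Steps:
E(Z) = 1 (E(Z) = (2*Z)/((2*Z)) = (2*Z)*(1/(2*Z)) = 1)
P(u, V) = 35 + V*u (P(u, V) = (1*u)*V + 35 = u*V + 35 = V*u + 35 = 35 + V*u)
P(-5, ((1 + 4)/(-8 + 7))*1)*131 = (35 + (((1 + 4)/(-8 + 7))*1)*(-5))*131 = (35 + ((5/(-1))*1)*(-5))*131 = (35 + ((5*(-1))*1)*(-5))*131 = (35 - 5*1*(-5))*131 = (35 - 5*(-5))*131 = (35 + 25)*131 = 60*131 = 7860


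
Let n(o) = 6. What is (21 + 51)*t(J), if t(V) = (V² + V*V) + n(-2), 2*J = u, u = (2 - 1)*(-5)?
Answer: 1332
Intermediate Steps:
u = -5 (u = 1*(-5) = -5)
J = -5/2 (J = (½)*(-5) = -5/2 ≈ -2.5000)
t(V) = 6 + 2*V² (t(V) = (V² + V*V) + 6 = (V² + V²) + 6 = 2*V² + 6 = 6 + 2*V²)
(21 + 51)*t(J) = (21 + 51)*(6 + 2*(-5/2)²) = 72*(6 + 2*(25/4)) = 72*(6 + 25/2) = 72*(37/2) = 1332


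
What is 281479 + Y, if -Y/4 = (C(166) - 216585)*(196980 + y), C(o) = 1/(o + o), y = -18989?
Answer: 12798683188786/83 ≈ 1.5420e+11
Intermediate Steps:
C(o) = 1/(2*o)
Y = 12798659826029/83 (Y = -4*((½)/166 - 216585)*(196980 - 18989) = -4*((½)*(1/166) - 216585)*177991 = -4*(1/332 - 216585)*177991 = -(-71906219)*177991/83 = -4*(-12798659826029/332) = 12798659826029/83 ≈ 1.5420e+11)
281479 + Y = 281479 + 12798659826029/83 = 12798683188786/83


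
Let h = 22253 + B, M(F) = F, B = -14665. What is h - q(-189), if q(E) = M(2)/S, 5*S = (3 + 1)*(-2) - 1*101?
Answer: 827102/109 ≈ 7588.1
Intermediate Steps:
h = 7588 (h = 22253 - 14665 = 7588)
S = -109/5 (S = ((3 + 1)*(-2) - 1*101)/5 = (4*(-2) - 101)/5 = (-8 - 101)/5 = (⅕)*(-109) = -109/5 ≈ -21.800)
q(E) = -10/109 (q(E) = 2/(-109/5) = 2*(-5/109) = -10/109)
h - q(-189) = 7588 - 1*(-10/109) = 7588 + 10/109 = 827102/109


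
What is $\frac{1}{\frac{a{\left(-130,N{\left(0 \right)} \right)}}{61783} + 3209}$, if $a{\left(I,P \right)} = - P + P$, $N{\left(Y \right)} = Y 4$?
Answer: $\frac{1}{3209} \approx 0.00031162$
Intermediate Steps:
$N{\left(Y \right)} = 4 Y$
$a{\left(I,P \right)} = 0$
$\frac{1}{\frac{a{\left(-130,N{\left(0 \right)} \right)}}{61783} + 3209} = \frac{1}{\frac{0}{61783} + 3209} = \frac{1}{0 \cdot \frac{1}{61783} + 3209} = \frac{1}{0 + 3209} = \frac{1}{3209}$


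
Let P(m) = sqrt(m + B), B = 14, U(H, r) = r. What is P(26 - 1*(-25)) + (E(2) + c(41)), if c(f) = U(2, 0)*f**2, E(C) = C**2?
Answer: 4 + sqrt(65) ≈ 12.062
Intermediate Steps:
c(f) = 0 (c(f) = 0*f**2 = 0)
P(m) = sqrt(14 + m) (P(m) = sqrt(m + 14) = sqrt(14 + m))
P(26 - 1*(-25)) + (E(2) + c(41)) = sqrt(14 + (26 - 1*(-25))) + (2**2 + 0) = sqrt(14 + (26 + 25)) + (4 + 0) = sqrt(14 + 51) + 4 = sqrt(65) + 4 = 4 + sqrt(65)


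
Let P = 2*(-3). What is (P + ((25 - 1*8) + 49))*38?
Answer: 2280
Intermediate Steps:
P = -6
(P + ((25 - 1*8) + 49))*38 = (-6 + ((25 - 1*8) + 49))*38 = (-6 + ((25 - 8) + 49))*38 = (-6 + (17 + 49))*38 = (-6 + 66)*38 = 60*38 = 2280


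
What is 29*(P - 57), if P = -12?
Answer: -2001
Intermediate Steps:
29*(P - 57) = 29*(-12 - 57) = 29*(-69) = -2001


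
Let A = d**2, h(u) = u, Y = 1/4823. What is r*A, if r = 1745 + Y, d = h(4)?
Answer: 134658176/4823 ≈ 27920.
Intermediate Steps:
Y = 1/4823 ≈ 0.00020734
d = 4
A = 16 (A = 4**2 = 16)
r = 8416136/4823 (r = 1745 + 1/4823 = 8416136/4823 ≈ 1745.0)
r*A = (8416136/4823)*16 = 134658176/4823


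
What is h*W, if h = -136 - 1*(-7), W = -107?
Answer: 13803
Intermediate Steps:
h = -129 (h = -136 + 7 = -129)
h*W = -129*(-107) = 13803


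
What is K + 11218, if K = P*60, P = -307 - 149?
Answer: -16142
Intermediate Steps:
P = -456
K = -27360 (K = -456*60 = -27360)
K + 11218 = -27360 + 11218 = -16142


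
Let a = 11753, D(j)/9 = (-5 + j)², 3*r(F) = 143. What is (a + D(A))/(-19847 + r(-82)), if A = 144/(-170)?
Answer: -130707759/214575275 ≈ -0.60915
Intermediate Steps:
A = -72/85 (A = 144*(-1/170) = -72/85 ≈ -0.84706)
r(F) = 143/3 (r(F) = (⅓)*143 = 143/3)
D(j) = 9*(-5 + j)²
(a + D(A))/(-19847 + r(-82)) = (11753 + 9*(-5 - 72/85)²)/(-19847 + 143/3) = (11753 + 9*(-497/85)²)/(-59398/3) = (11753 + 9*(247009/7225))*(-3/59398) = (11753 + 2223081/7225)*(-3/59398) = (87138506/7225)*(-3/59398) = -130707759/214575275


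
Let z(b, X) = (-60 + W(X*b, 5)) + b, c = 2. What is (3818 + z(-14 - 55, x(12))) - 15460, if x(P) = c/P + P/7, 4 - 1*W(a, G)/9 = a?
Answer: -147937/14 ≈ -10567.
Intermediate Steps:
W(a, G) = 36 - 9*a
x(P) = 2/P + P/7
z(b, X) = -24 + b - 9*X*b (z(b, X) = (-60 + (36 - 9*X*b)) + b = (-24 - 9*X*b) + b = -24 + b - 9*X*b)
(3818 + z(-14 - 55, x(12))) - 15460 = (3818 + (-24 + (-14 - 55) - 9*(2/12 + (⅐)*12)*(-14 - 55))) - 15460 = (3818 + (-24 - 69 - 9*(2*(1/12) + 12/7)*(-69))) - 15460 = (3818 + (-24 - 69 - 9*(⅙ + 12/7)*(-69))) - 15460 = (3818 + (-24 - 69 - 9*79/42*(-69))) - 15460 = (3818 + (-24 - 69 + 16353/14)) - 15460 = (3818 + 15051/14) - 15460 = 68503/14 - 15460 = -147937/14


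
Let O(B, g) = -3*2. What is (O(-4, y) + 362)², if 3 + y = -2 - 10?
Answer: 126736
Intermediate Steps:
y = -15 (y = -3 + (-2 - 10) = -3 - 12 = -15)
O(B, g) = -6
(O(-4, y) + 362)² = (-6 + 362)² = 356² = 126736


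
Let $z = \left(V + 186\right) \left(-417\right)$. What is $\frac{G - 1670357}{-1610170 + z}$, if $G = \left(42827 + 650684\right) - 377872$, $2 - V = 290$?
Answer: $\frac{677359}{783818} \approx 0.86418$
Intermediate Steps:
$V = -288$ ($V = 2 - 290 = -288$)
$G = 315639$ ($G = 693511 - 377872 = 315639$)
$z = 42534$ ($z = \left(-288 + 186\right) \left(-417\right) = \left(-102\right) \left(-417\right) = 42534$)
$\frac{G - 1670357}{-1610170 + z} = \frac{315639 - 1670357}{-1610170 + 42534} = - \frac{1354718}{-1567636} = \left(-1354718\right) \left(- \frac{1}{1567636}\right) = \frac{677359}{783818}$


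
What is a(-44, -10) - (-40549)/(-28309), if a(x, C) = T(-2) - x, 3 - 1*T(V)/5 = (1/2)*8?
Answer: 1063502/28309 ≈ 37.568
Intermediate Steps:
T(V) = -5 (T(V) = 15 - 5*1/2*8 = 15 - 5*1*(½)*8 = 15 - 5*8/2 = 15 - 5*4 = 15 - 20 = -5)
a(x, C) = -5 - x
a(-44, -10) - (-40549)/(-28309) = (-5 - 1*(-44)) - (-40549)/(-28309) = (-5 + 44) - (-40549)*(-1)/28309 = 39 - 1*40549/28309 = 39 - 40549/28309 = 1063502/28309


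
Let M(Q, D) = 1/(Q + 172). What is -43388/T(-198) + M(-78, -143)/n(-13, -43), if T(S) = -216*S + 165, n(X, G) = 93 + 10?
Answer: -420039683/415677306 ≈ -1.0105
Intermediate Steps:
n(X, G) = 103
M(Q, D) = 1/(172 + Q)
T(S) = 165 - 216*S
-43388/T(-198) + M(-78, -143)/n(-13, -43) = -43388/(165 - 216*(-198)) + 1/((172 - 78)*103) = -43388/(165 + 42768) + (1/103)/94 = -43388/42933 + (1/94)*(1/103) = -43388*1/42933 + 1/9682 = -43388/42933 + 1/9682 = -420039683/415677306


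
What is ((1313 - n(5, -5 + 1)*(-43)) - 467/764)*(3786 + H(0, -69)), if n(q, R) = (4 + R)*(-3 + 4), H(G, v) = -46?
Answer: 937491775/191 ≈ 4.9083e+6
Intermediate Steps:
n(q, R) = 4 + R (n(q, R) = (4 + R)*1 = 4 + R)
((1313 - n(5, -5 + 1)*(-43)) - 467/764)*(3786 + H(0, -69)) = ((1313 - (4 + (-5 + 1))*(-43)) - 467/764)*(3786 - 46) = ((1313 - (4 - 4)*(-43)) - 467*1/764)*3740 = ((1313 - 0*(-43)) - 467/764)*3740 = ((1313 - 1*0) - 467/764)*3740 = ((1313 + 0) - 467/764)*3740 = (1313 - 467/764)*3740 = (1002665/764)*3740 = 937491775/191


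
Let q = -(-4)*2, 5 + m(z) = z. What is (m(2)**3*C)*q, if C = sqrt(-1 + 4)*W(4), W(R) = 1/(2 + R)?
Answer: -36*sqrt(3) ≈ -62.354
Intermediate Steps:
m(z) = -5 + z
q = 8 (q = -4*(-2) = 8)
C = sqrt(3)/6 (C = sqrt(-1 + 4)/(2 + 4) = sqrt(3)/6 ≈ 0.28868)
(m(2)**3*C)*q = ((-5 + 2)**3*(sqrt(3)/6))*8 = ((-3)**3*(sqrt(3)/6))*8 = -9*sqrt(3)/2*8 = -36*sqrt(3)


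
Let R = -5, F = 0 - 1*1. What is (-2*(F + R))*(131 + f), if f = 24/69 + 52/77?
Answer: 2805756/1771 ≈ 1584.3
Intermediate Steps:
F = -1 (F = 0 - 1 = -1)
f = 1812/1771 (f = 24*(1/69) + 52*(1/77) = 8/23 + 52/77 = 1812/1771 ≈ 1.0232)
(-2*(F + R))*(131 + f) = (-2*(-1 - 5))*(131 + 1812/1771) = -2*(-6)*(233813/1771) = 12*(233813/1771) = 2805756/1771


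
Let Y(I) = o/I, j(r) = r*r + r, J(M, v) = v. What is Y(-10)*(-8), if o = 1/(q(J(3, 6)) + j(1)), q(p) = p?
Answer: 1/10 ≈ 0.10000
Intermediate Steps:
j(r) = r + r**2 (j(r) = r**2 + r = r + r**2)
o = 1/8 (o = 1/(6 + 1*(1 + 1)) = 1/(6 + 1*2) = 1/(6 + 2) = 1/8 ≈ 0.12500)
Y(I) = 1/(8*I)
Y(-10)*(-8) = ((1/8)/(-10))*(-8) = ((1/8)*(-1/10))*(-8) = -1/80*(-8) = 1/10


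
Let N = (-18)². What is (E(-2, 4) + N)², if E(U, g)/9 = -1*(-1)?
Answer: 110889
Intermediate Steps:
E(U, g) = 9 (E(U, g) = 9*(-1*(-1)) = 9*1 = 9)
N = 324
(E(-2, 4) + N)² = (9 + 324)² = 333² = 110889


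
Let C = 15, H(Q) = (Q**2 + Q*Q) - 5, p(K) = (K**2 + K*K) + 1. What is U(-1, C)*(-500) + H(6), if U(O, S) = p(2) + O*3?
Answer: -2933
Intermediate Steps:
p(K) = 1 + 2*K**2 (p(K) = (K**2 + K**2) + 1 = 2*K**2 + 1 = 1 + 2*K**2)
H(Q) = -5 + 2*Q**2 (H(Q) = (Q**2 + Q**2) - 5 = 2*Q**2 - 5 = -5 + 2*Q**2)
U(O, S) = 9 + 3*O (U(O, S) = (1 + 2*2**2) + O*3 = (1 + 2*4) + 3*O = (1 + 8) + 3*O = 9 + 3*O)
U(-1, C)*(-500) + H(6) = (9 + 3*(-1))*(-500) + (-5 + 2*6**2) = (9 - 3)*(-500) + (-5 + 2*36) = 6*(-500) + (-5 + 72) = -3000 + 67 = -2933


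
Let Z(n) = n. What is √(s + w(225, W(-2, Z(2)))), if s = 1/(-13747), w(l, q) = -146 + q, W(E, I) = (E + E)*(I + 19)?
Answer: I*√43465415817/13747 ≈ 15.166*I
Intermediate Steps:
W(E, I) = 2*E*(19 + I) (W(E, I) = (2*E)*(19 + I) = 2*E*(19 + I))
s = -1/13747 ≈ -7.2743e-5
√(s + w(225, W(-2, Z(2)))) = √(-1/13747 + (-146 + 2*(-2)*(19 + 2))) = √(-1/13747 + (-146 + 2*(-2)*21)) = √(-1/13747 + (-146 - 84)) = √(-1/13747 - 230) = √(-3161811/13747) = I*√43465415817/13747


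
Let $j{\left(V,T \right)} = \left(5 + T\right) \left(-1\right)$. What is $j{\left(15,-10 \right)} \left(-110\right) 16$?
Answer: $-8800$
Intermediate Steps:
$j{\left(V,T \right)} = -5 - T$
$j{\left(15,-10 \right)} \left(-110\right) 16 = \left(-5 - -10\right) \left(-110\right) 16 = \left(-5 + 10\right) \left(-110\right) 16 = 5 \left(-110\right) 16 = \left(-550\right) 16 = -8800$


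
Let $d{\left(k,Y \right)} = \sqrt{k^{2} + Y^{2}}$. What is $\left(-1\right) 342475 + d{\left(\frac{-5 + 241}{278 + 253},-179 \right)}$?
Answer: $-342475 + \frac{\sqrt{2595337}}{9} \approx -3.423 \cdot 10^{5}$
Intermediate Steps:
$d{\left(k,Y \right)} = \sqrt{Y^{2} + k^{2}}$
$\left(-1\right) 342475 + d{\left(\frac{-5 + 241}{278 + 253},-179 \right)} = \left(-1\right) 342475 + \sqrt{\left(-179\right)^{2} + \left(\frac{-5 + 241}{278 + 253}\right)^{2}} = -342475 + \sqrt{32041 + \left(\frac{236}{531}\right)^{2}} = -342475 + \sqrt{32041 + \left(236 \cdot \frac{1}{531}\right)^{2}} = -342475 + \sqrt{32041 + \left(\frac{4}{9}\right)^{2}} = -342475 + \sqrt{32041 + \frac{16}{81}} = -342475 + \sqrt{\frac{2595337}{81}} = -342475 + \frac{\sqrt{2595337}}{9}$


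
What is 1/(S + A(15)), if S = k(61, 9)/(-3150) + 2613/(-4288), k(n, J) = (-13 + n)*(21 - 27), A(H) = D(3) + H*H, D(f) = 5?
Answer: 11200/2570199 ≈ 0.0043576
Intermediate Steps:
A(H) = 5 + H**2 (A(H) = 5 + H*H = 5 + H**2)
k(n, J) = 78 - 6*n (k(n, J) = (-13 + n)*(-6) = 78 - 6*n)
S = -5801/11200 (S = (78 - 6*61)/(-3150) + 2613/(-4288) = (78 - 366)*(-1/3150) + 2613*(-1/4288) = -288*(-1/3150) - 39/64 = 16/175 - 39/64 = -5801/11200 ≈ -0.51795)
1/(S + A(15)) = 1/(-5801/11200 + (5 + 15**2)) = 1/(-5801/11200 + (5 + 225)) = 1/(-5801/11200 + 230) = 1/(2570199/11200) = 11200/2570199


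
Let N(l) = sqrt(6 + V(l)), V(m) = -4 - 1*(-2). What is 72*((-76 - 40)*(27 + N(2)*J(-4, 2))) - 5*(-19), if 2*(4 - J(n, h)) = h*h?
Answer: -258817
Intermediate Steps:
V(m) = -2 (V(m) = -4 + 2 = -2)
J(n, h) = 4 - h**2/2 (J(n, h) = 4 - h*h/2 = 4 - h**2/2)
N(l) = 2 (N(l) = sqrt(6 - 2) = sqrt(4) = 2)
72*((-76 - 40)*(27 + N(2)*J(-4, 2))) - 5*(-19) = 72*((-76 - 40)*(27 + 2*(4 - 1/2*2**2))) - 5*(-19) = 72*(-116*(27 + 2*(4 - 1/2*4))) + 95 = 72*(-116*(27 + 2*(4 - 2))) + 95 = 72*(-116*(27 + 2*2)) + 95 = 72*(-116*(27 + 4)) + 95 = 72*(-116*31) + 95 = 72*(-3596) + 95 = -258912 + 95 = -258817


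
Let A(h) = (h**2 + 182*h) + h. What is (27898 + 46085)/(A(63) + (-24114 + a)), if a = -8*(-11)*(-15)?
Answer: -24661/3312 ≈ -7.4460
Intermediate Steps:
a = -1320 (a = 88*(-15) = -1320)
A(h) = h**2 + 183*h
(27898 + 46085)/(A(63) + (-24114 + a)) = (27898 + 46085)/(63*(183 + 63) + (-24114 - 1320)) = 73983/(63*246 - 25434) = 73983/(15498 - 25434) = 73983/(-9936) = 73983*(-1/9936) = -24661/3312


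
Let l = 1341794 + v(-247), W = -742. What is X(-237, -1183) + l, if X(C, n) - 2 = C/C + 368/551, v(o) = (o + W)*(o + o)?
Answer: 1008530381/551 ≈ 1.8304e+6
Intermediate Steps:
v(o) = 2*o*(-742 + o) (v(o) = (o - 742)*(o + o) = (-742 + o)*(2*o) = 2*o*(-742 + o))
X(C, n) = 2021/551 (X(C, n) = 2 + (C/C + 368/551) = 2 + (1 + 368*(1/551)) = 2 + (1 + 368/551) = 2 + 919/551 = 2021/551)
l = 1830360 (l = 1341794 + 2*(-247)*(-742 - 247) = 1341794 + 2*(-247)*(-989) = 1341794 + 488566 = 1830360)
X(-237, -1183) + l = 2021/551 + 1830360 = 1008530381/551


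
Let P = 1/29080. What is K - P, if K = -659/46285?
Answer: -3842001/269193560 ≈ -0.014272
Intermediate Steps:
P = 1/29080 ≈ 3.4388e-5
K = -659/46285 (K = -659*1/46285 = -659/46285 ≈ -0.014238)
K - P = -659/46285 - 1*1/29080 = -659/46285 - 1/29080 = -3842001/269193560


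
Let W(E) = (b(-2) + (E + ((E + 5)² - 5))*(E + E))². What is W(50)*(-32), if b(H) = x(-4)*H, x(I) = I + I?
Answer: -3016282376192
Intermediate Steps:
x(I) = 2*I
b(H) = -8*H (b(H) = (2*(-4))*H = -8*H)
W(E) = (16 + 2*E*(-5 + E + (5 + E)²))² (W(E) = (-8*(-2) + (E + ((E + 5)² - 5))*(E + E))² = (16 + (E + ((5 + E)² - 5))*(2*E))² = (16 + (E + (-5 + (5 + E)²))*(2*E))² = (16 + (-5 + E + (5 + E)²)*(2*E))² = (16 + 2*E*(-5 + E + (5 + E)²))²)
W(50)*(-32) = (4*(8 + 50² - 5*50 + 50*(5 + 50)²)²)*(-32) = (4*(8 + 2500 - 250 + 50*55²)²)*(-32) = (4*(8 + 2500 - 250 + 50*3025)²)*(-32) = (4*(8 + 2500 - 250 + 151250)²)*(-32) = (4*153508²)*(-32) = (4*23564706064)*(-32) = 94258824256*(-32) = -3016282376192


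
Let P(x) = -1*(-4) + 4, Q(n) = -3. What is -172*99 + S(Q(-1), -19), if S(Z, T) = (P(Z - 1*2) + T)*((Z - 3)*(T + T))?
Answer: -19536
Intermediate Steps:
P(x) = 8 (P(x) = 4 + 4 = 8)
S(Z, T) = 2*T*(-3 + Z)*(8 + T) (S(Z, T) = (8 + T)*((Z - 3)*(T + T)) = (8 + T)*((-3 + Z)*(2*T)) = (8 + T)*(2*T*(-3 + Z)) = 2*T*(-3 + Z)*(8 + T))
-172*99 + S(Q(-1), -19) = -172*99 + 2*(-19)*(-24 - 3*(-19) + 8*(-3) - 19*(-3)) = -17028 + 2*(-19)*(-24 + 57 - 24 + 57) = -17028 + 2*(-19)*66 = -17028 - 2508 = -19536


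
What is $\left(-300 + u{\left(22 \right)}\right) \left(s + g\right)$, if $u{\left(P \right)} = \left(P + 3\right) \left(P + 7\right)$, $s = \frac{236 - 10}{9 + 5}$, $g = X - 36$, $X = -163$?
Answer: $- \frac{544000}{7} \approx -77714.0$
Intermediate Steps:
$g = -199$ ($g = -163 - 36 = -199$)
$s = \frac{113}{7}$ ($s = \frac{226}{14} = 226 \cdot \frac{1}{14} = \frac{113}{7} \approx 16.143$)
$u{\left(P \right)} = \left(3 + P\right) \left(7 + P\right)$
$\left(-300 + u{\left(22 \right)}\right) \left(s + g\right) = \left(-300 + \left(21 + 22^{2} + 10 \cdot 22\right)\right) \left(\frac{113}{7} - 199\right) = \left(-300 + \left(21 + 484 + 220\right)\right) \left(- \frac{1280}{7}\right) = \left(-300 + 725\right) \left(- \frac{1280}{7}\right) = 425 \left(- \frac{1280}{7}\right) = - \frac{544000}{7}$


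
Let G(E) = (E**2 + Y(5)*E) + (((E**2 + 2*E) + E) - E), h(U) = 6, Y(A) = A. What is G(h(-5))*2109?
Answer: 240426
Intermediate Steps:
G(E) = 2*E**2 + 7*E (G(E) = (E**2 + 5*E) + (((E**2 + 2*E) + E) - E) = (E**2 + 5*E) + ((E**2 + 3*E) - E) = (E**2 + 5*E) + (E**2 + 2*E) = 2*E**2 + 7*E)
G(h(-5))*2109 = (6*(7 + 2*6))*2109 = (6*(7 + 12))*2109 = (6*19)*2109 = 114*2109 = 240426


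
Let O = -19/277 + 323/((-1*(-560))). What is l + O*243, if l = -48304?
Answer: -7473760547/155120 ≈ -48181.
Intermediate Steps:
O = 78831/155120 (O = -19*1/277 + 323/560 = -19/277 + 323*(1/560) = -19/277 + 323/560 = 78831/155120 ≈ 0.50819)
l + O*243 = -48304 + (78831/155120)*243 = -48304 + 19155933/155120 = -7473760547/155120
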